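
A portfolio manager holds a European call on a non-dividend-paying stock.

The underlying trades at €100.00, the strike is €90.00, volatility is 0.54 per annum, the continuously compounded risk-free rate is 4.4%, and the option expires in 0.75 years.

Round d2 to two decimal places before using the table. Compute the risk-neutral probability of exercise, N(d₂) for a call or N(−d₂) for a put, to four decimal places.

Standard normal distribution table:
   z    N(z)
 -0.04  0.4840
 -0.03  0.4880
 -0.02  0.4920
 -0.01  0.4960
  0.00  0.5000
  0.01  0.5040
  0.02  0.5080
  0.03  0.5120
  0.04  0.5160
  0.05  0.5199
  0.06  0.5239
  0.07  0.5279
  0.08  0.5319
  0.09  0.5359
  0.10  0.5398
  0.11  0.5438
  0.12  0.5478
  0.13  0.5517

T = 0.75;  σ√T = 0.4677
ln(S/K) + (r + σ²/2)T = ln(100/90) + (0.044 + 0.54²/2)·0.75 = 0.1054 + 0.1424 = 0.2477
d₁ = 0.2477 / 0.4677 = 0.5297 ⇒ 0.53
d₂ = d₁ − σ√T = 0.5297 − 0.4677 = 0.0620 ⇒ 0.06
Pr(exercise) under Q = N(d₂) = 0.5239

0.5239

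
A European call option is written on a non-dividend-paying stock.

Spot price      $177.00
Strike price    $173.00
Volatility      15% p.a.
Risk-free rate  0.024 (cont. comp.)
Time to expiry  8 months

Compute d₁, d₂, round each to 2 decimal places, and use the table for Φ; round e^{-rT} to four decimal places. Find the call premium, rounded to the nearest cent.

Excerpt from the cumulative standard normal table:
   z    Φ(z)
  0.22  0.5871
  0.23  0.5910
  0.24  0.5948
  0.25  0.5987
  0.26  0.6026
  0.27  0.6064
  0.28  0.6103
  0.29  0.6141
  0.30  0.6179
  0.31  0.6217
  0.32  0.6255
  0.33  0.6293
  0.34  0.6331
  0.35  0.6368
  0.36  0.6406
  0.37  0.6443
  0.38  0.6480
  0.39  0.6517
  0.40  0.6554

$12.10

σ√T = 0.15 × 0.8165 = 0.1225
d₁ = [ln(177/173) + (0.024 + 0.15²/2)·0.6667] / 0.1225 = [0.0229 + 0.0235] / 0.1225 = 0.3785 ≈ 0.38
d₂ = d₁ − σ√T = 0.3785 − 0.1225 = 0.2560 ≈ 0.26
exp(−rT) = exp(−0.024·0.6667) = 0.9841
N(d₁) = N(0.38) = 0.6480;  N(d₂) = N(0.26) = 0.6026
C = 177·0.6480 − 173·0.9841·0.6026 = 114.6960 − 102.5922 = 12.1038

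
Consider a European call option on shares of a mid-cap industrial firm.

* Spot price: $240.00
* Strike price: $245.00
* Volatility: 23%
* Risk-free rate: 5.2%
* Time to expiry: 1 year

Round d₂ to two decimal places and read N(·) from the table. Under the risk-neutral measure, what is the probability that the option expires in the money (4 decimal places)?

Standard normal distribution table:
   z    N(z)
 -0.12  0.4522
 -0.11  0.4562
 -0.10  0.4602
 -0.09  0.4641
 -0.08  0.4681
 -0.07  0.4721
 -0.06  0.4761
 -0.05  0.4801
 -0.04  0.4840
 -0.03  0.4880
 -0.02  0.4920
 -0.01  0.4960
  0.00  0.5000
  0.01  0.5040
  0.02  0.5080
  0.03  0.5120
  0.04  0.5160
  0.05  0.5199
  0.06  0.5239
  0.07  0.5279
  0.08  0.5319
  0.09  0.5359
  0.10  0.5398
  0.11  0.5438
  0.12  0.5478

0.5080

σ√T = 0.23·√1 = 0.2300
d₁ = [ln(240/245) + (0.052 + 0.23²/2)·1] / 0.2300 = [-0.0206 + 0.0784] / 0.2300 = 0.2514 ≈ 0.25
d₂ = d₁ − σ√T = 0.2514 − 0.2300 = 0.0214 ≈ 0.02
Pr(exercise) under Q = N(d₂) = 0.5080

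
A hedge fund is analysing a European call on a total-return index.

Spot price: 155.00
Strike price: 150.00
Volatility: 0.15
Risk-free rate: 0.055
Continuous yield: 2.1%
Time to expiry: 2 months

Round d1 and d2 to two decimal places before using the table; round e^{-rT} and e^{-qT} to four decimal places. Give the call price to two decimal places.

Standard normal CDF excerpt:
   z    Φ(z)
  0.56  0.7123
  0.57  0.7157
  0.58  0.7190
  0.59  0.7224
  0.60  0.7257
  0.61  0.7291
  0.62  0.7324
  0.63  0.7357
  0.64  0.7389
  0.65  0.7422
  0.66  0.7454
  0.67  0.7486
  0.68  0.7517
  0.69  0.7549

7.27

σ√T = 0.15 × 0.4082 = 0.0612
ln(S/K) + (r − q + σ²/2)T = ln(155/150) + (0.055 − 0.021 + 0.15²/2)·0.1667 = 0.0328 + 0.0075 = 0.0403
d₁ = 0.0403 / 0.0612 = 0.6586 ⇒ 0.66
d₂ = d₁ − σ√T = 0.6586 − 0.0612 = 0.5974 ⇒ 0.60
exp(−qT) = exp(−0.021·0.1667) = 0.9965;  exp(−rT) = exp(−0.055·0.1667) = 0.9909
N(d₁) = N(0.66) = 0.7454;  N(d₂) = N(0.60) = 0.7257
C = 155·0.9965·0.7454 − 150·0.9909·0.7257 = 115.1326 − 107.8644 = 7.2682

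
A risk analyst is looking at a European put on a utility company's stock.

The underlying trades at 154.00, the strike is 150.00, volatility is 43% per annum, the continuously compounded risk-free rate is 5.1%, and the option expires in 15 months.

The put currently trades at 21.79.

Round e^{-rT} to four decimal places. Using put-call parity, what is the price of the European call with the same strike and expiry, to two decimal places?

exp(−rT) = exp(−0.051·1.25) = 0.9382
Put-call parity: C − P = S − K·e^(−rT) = 154 − 150·0.9382 = 154 − 140.7300 = 13.2700
C = P + (C − P) = 21.79 + (13.2700) = 35.0600

35.06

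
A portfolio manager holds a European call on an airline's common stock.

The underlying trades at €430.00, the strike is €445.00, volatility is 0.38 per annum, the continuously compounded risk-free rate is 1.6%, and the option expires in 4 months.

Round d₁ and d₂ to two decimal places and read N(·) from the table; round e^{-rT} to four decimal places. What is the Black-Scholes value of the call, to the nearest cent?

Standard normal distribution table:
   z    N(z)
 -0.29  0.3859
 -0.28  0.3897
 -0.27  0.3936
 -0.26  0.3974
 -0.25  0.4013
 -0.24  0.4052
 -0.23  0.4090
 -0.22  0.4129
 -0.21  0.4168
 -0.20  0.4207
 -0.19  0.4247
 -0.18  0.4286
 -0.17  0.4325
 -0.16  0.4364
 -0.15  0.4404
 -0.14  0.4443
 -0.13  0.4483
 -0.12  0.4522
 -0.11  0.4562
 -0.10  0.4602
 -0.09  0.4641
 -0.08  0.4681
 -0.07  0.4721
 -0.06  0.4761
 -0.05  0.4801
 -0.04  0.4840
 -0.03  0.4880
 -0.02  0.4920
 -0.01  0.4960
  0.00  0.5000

T = 0.3333;  σ√T = 0.2194
d₁ = [ln(430/445) + (0.016 + 0.38²/2)·0.3333] / 0.2194 = [-0.0343 + 0.0294] / 0.2194 = -0.0223 → -0.02
d₂ = d₁ − σ√T = -0.0223 − 0.2194 = -0.2417 → -0.24
e^(−rT) = e^(−0.016·0.3333) = 0.9947
N(d₁) = N(-0.02) = 0.4920;  N(d₂) = N(-0.24) = 0.4052
C = 430·0.4920 − 445·0.9947·0.4052 = 211.5600 − 179.3583 = 32.2017

€32.20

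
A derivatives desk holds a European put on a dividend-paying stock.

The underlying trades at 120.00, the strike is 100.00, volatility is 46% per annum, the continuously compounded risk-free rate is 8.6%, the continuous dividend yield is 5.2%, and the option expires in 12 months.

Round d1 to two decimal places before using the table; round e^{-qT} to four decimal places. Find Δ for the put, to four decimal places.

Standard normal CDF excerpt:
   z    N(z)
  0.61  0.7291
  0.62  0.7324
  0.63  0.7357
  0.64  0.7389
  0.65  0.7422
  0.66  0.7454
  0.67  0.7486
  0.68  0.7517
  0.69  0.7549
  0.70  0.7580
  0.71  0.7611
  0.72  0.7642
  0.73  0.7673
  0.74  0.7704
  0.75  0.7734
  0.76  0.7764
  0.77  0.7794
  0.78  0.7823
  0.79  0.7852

σ√T = 0.46·√1 = 0.4600
d₁ = [ln(120/100) + (0.086 − 0.052 + 0.46²/2)·1] / 0.4600 = [0.1823 + 0.1398] / 0.4600 = 0.7003 which rounds to 0.70
N(d₁) = N(0.70) = 0.7580
Δ_put = e^(−qT)·(N(d₁) − 1) = 0.9493·(0.7580 − 1) = -0.2297

-0.2297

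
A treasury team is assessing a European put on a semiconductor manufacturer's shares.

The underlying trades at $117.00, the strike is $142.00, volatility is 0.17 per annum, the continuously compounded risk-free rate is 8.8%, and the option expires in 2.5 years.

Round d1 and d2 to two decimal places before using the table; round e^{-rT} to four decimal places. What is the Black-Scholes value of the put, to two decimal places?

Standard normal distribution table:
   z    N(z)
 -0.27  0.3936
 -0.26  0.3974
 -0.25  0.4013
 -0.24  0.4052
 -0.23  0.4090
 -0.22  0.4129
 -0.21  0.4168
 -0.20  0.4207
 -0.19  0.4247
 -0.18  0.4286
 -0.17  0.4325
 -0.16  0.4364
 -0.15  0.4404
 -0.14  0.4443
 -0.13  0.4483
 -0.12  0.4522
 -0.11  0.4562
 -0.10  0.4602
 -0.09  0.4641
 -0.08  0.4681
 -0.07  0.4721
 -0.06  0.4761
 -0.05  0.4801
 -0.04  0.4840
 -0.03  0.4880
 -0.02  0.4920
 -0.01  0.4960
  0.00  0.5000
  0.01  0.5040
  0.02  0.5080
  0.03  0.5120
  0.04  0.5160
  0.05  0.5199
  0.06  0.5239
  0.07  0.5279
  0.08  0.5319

σ√T = 0.17 × 1.5811 = 0.2688
ln(S/K) + (r + σ²/2)T = ln(117/142) + (0.088 + 0.17²/2)·2.5 = -0.1937 + 0.2561 = 0.0625
d₁ = 0.0625 / 0.2688 = 0.2324 → 0.23
d₂ = d₁ − σ√T = 0.2324 − 0.2688 = -0.0364 → -0.04
exp(−rT) = exp(−0.088·2.5) = 0.8025
N(−d₂) = N(0.04) = 0.5160;  N(−d₁) = N(-0.23) = 0.4090
P = 142·0.8025·0.5160 − 117·0.4090 = 58.8008 − 47.8530 = 10.9478

$10.95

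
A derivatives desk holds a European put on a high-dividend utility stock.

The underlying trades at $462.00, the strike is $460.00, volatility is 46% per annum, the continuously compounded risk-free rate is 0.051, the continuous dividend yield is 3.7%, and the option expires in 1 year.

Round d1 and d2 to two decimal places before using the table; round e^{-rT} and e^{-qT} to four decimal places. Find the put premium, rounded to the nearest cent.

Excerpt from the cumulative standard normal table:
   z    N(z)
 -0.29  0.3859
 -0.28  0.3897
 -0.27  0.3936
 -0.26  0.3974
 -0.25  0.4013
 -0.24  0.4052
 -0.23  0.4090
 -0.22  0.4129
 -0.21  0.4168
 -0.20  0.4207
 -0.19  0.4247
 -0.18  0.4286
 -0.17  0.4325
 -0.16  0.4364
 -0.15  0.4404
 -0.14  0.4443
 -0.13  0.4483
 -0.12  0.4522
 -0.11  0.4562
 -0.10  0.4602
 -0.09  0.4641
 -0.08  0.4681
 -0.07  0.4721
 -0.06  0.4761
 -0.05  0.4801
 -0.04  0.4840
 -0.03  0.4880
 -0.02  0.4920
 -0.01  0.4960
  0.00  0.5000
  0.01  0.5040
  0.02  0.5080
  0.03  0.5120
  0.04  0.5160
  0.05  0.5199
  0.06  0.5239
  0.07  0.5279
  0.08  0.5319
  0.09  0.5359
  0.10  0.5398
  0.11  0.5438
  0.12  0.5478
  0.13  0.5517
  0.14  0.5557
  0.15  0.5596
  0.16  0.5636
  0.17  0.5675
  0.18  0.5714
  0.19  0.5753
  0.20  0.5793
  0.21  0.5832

σ√T = 0.46·√1 = 0.4600
d₁ = [ln(462/460) + (0.051 − 0.037 + ½·0.46²)·1] / (σ√T) = (0.0043 + 0.1198) / 0.4600 = 0.2699 ≈ 0.27
d₂ = 0.2699 − 0.4600 = -0.1901 ≈ -0.19
exp(−qT) = exp(−0.037·1) = 0.9637;  exp(−rT) = exp(−0.051·1) = 0.9503
N(−d₂) = N(0.19) = 0.5753;  N(−d₁) = N(-0.27) = 0.3936
P = 460·0.9503·0.5753 − 462·0.9637·0.3936 = 251.4855 − 175.2423 = 76.2432

$76.24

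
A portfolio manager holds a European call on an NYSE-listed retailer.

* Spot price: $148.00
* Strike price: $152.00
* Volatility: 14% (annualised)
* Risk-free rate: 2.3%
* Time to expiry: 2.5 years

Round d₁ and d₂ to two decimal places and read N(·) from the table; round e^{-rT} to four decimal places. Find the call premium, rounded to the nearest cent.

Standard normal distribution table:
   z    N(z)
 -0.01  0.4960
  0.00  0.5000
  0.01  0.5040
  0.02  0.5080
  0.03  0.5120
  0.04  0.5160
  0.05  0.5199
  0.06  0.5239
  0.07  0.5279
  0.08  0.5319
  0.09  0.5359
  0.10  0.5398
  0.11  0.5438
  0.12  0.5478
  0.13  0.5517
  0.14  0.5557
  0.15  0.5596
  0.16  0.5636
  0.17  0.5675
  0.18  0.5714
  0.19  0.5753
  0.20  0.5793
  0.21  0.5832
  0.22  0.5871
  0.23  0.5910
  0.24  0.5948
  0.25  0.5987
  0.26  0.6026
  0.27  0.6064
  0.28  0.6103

σ√T = 0.14 × 1.5811 = 0.2214
d₁ = [ln(148/152) + (0.023 + 0.14²/2)·2.5] / 0.2214 = [-0.0267 + 0.0820] / 0.2214 = 0.2500 ≈ 0.25
d₂ = d₁ − σ√T = 0.2500 − 0.2214 = 0.0286 ≈ 0.03
exp(−rT) = exp(−0.023·2.5) = 0.9441
C = 148·N(0.25) − 152·0.9441·N(0.03) = 148·0.5987 − 152·0.9441·0.5120 = 88.6076 − 73.4736 = 15.1340

$15.13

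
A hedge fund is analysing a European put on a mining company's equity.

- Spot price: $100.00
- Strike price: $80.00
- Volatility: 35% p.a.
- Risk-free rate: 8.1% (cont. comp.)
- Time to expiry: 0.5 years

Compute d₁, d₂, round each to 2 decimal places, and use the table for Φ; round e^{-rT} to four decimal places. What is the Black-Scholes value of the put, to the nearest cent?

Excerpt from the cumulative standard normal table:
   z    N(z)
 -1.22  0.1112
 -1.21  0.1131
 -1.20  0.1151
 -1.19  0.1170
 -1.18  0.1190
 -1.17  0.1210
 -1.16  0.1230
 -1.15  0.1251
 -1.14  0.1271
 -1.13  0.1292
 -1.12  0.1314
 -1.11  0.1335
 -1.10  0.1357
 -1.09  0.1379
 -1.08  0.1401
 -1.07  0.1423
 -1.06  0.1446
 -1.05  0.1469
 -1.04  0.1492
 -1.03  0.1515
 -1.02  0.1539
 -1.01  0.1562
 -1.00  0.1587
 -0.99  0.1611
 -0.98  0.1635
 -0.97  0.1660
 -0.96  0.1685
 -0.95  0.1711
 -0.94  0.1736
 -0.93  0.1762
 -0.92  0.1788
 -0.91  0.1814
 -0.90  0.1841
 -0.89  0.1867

$1.64

T = 0.5;  σ√T = 0.2475
d₁ = [ln(100/80) + (0.081 + ½·0.35²)·0.5] / (σ√T) = (0.2231 + 0.0711) / 0.2475 = 1.1890 ⇒ 1.19
d₂ = 1.1890 − 0.2475 = 0.9415 ⇒ 0.94
exp(−rT) = exp(−0.081·0.5) = 0.9603
N(−d₂) = N(-0.94) = 0.1736;  N(−d₁) = N(-1.19) = 0.1170
P = 80·0.9603·0.1736 − 100·0.1170 = 13.3366 − 11.7000 = 1.6366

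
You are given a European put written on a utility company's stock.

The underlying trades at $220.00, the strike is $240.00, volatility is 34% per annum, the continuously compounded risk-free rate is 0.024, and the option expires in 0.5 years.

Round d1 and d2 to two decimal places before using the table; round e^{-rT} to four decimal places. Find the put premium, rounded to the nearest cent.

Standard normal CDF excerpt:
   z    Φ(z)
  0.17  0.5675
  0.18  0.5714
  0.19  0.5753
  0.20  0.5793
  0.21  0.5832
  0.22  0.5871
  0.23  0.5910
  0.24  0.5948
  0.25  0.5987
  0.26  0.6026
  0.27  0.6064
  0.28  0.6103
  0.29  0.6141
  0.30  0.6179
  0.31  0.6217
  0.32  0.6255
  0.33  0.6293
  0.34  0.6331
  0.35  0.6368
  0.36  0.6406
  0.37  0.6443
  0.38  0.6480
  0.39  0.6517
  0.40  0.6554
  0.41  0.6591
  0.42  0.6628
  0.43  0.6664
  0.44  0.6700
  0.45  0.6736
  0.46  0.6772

T = 0.5;  σ√T = 0.2404
d₁ = [ln(220/240) + (0.024 + ½·0.34²)·0.5] / (σ√T) = (-0.0870 + 0.0409) / 0.2404 = -0.1918 ≈ -0.19
d₂ = -0.1918 − 0.2404 = -0.4322 ≈ -0.43
exp(−rT) = exp(−0.024·0.5) = 0.9881
N(−d₂) = N(0.43) = 0.6664;  N(−d₁) = N(0.19) = 0.5753
P = 240·0.9881·0.6664 − 220·0.5753 = 158.0328 − 126.5660 = 31.4668

$31.47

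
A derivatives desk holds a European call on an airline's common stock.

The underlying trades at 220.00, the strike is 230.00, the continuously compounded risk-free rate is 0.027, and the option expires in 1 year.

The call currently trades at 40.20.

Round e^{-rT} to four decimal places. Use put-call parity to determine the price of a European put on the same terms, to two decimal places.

e^(−rT) = e^(−0.027·1) = 0.9734
Put-call parity: C − P = S − K·e^(−rT) = 220 − 230·0.9734 = 220 − 223.8820 = -3.8820
P = C − (C − P) = 40.20 − (-3.8820) = 44.0820

44.08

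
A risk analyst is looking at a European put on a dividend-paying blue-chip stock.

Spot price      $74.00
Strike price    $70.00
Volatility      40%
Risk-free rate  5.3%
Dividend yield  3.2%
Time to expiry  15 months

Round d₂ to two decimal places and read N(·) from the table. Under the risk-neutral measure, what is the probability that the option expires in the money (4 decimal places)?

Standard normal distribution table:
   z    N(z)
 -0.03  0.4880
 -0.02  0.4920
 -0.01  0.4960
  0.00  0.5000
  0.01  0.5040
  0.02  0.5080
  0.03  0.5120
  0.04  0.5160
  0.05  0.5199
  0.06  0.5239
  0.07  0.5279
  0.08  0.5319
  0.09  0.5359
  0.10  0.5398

0.5160

T = 1.25;  σ√T = 0.4472
ln(S/K) + (r − q + σ²/2)T = ln(74/70) + (0.053 − 0.032 + 0.4²/2)·1.25 = 0.0556 + 0.1263 = 0.1818
d₁ = 0.1818 / 0.4472 = 0.4066 ⇒ 0.41
d₂ = d₁ − σ√T = 0.4066 − 0.4472 = -0.0407 ⇒ -0.04
Pr(exercise) under Q = N(−d₂) = N(0.04) = 0.5160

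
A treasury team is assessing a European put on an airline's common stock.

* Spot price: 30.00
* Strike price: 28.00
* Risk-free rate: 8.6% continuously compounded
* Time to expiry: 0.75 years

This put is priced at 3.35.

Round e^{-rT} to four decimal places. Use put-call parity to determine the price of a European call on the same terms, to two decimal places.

exp(−rT) = exp(−0.086·0.75) = 0.9375
Put-call parity: C − P = S − K·e^(−rT) = 30 − 28·0.9375 = 30 − 26.2500 = 3.7500
C = P + (C − P) = 3.35 + (3.7500) = 7.1000

7.10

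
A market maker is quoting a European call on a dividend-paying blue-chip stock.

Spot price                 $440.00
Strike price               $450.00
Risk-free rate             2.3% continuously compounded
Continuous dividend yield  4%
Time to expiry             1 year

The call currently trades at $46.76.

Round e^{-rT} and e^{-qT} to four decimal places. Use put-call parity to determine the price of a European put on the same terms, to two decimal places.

$63.79

exp(−qT) = exp(−0.04·1) = 0.9608;  exp(−rT) = exp(−0.023·1) = 0.9773
Put-call parity: C − P = S·e^(−qT) − K·e^(−rT) = 440·0.9608 − 450·0.9773 = 422.7520 − 439.7850 = -17.0330
P = C − (C − P) = 46.76 − (-17.0330) = 63.7930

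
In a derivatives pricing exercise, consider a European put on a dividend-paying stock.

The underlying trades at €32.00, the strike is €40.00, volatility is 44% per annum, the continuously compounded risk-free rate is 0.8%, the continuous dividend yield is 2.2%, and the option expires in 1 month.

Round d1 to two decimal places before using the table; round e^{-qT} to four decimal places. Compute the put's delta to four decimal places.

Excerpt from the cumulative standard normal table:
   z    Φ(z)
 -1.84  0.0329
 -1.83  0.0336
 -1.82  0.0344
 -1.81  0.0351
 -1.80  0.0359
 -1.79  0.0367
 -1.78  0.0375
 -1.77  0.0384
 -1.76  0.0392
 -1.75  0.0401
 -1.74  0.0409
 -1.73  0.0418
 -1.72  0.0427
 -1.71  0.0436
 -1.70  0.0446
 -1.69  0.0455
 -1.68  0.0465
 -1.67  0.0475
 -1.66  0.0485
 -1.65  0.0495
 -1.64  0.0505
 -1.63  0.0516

σ√T = 0.44·√0.08333 = 0.1270
ln(S/K) + (r − q + σ²/2)T = ln(32/40) + (0.008 − 0.022 + 0.44²/2)·0.08333 = -0.2231 + 0.0069 = -0.2162
d₁ = -0.2162 / 0.1270 = -1.7025 ⇒ -1.70
N(d₁) = N(-1.70) = 0.0446
Δ_put = exp(−qT)·(N(d₁) − 1) = 0.9982·(0.0446 − 1) = -0.9537

-0.9537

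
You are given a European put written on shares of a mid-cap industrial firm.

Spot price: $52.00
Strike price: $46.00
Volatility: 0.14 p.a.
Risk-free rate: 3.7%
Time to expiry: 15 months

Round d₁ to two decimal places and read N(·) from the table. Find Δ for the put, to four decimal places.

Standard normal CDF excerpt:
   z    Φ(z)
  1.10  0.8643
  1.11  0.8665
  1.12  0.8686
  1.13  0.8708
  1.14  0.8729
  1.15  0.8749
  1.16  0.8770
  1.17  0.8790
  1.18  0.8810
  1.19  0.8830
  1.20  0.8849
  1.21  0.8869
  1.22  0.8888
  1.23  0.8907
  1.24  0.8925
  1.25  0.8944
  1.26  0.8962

-0.1230

T = 1.25;  σ√T = 0.1565
ln(S/K) + (r + σ²/2)T = ln(52/46) + (0.037 + 0.14²/2)·1.25 = 0.1226 + 0.0585 = 0.1811
d₁ = 0.1811 / 0.1565 = 1.1570 ⇒ 1.16
N(d₁) = N(1.16) = 0.8770
Δ_put = N(d₁) − 1 = 0.8770 − 1 = -0.1230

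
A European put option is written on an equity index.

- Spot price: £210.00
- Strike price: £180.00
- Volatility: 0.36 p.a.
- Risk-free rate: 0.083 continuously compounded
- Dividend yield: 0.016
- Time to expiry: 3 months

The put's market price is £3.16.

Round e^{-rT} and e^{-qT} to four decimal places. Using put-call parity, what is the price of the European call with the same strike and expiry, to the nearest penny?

e^(−qT) = e^(−0.016·0.25) = 0.9960;  e^(−rT) = e^(−0.083·0.25) = 0.9795
Put-call parity: C − P = S·e^(−qT) − K·e^(−rT) = 210·0.9960 − 180·0.9795 = 209.1600 − 176.3100 = 32.8500
C = P + (C − P) = 3.16 + (32.8500) = 36.0100

£36.01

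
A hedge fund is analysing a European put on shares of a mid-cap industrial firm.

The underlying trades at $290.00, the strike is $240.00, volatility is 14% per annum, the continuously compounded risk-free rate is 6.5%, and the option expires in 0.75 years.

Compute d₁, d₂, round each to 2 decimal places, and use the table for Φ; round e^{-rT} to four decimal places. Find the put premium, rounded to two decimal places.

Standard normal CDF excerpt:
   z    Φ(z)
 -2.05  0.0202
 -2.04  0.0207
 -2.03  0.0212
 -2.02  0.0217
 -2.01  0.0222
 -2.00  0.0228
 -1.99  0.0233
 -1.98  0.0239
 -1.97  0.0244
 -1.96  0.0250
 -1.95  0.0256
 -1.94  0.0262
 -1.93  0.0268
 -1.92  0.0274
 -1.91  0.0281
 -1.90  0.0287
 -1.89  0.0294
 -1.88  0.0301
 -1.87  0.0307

$0.27

T = 0.75;  σ√T = 0.1212
ln(S/K) + (r + σ²/2)T = ln(290/240) + (0.065 + 0.14²/2)·0.75 = 0.1892 + 0.0561 = 0.2453
d₁ = 0.2453 / 0.1212 = 2.0235 ⇒ 2.02
d₂ = d₁ − σ√T = 2.0235 − 0.1212 = 1.9023 ⇒ 1.90
exp(−rT) = exp(−0.065·0.75) = 0.9524
N(−d₂) = N(-1.90) = 0.0287;  N(−d₁) = N(-2.02) = 0.0217
P = 240·0.9524·0.0287 − 290·0.0217 = 6.5601 − 6.2930 = 0.2671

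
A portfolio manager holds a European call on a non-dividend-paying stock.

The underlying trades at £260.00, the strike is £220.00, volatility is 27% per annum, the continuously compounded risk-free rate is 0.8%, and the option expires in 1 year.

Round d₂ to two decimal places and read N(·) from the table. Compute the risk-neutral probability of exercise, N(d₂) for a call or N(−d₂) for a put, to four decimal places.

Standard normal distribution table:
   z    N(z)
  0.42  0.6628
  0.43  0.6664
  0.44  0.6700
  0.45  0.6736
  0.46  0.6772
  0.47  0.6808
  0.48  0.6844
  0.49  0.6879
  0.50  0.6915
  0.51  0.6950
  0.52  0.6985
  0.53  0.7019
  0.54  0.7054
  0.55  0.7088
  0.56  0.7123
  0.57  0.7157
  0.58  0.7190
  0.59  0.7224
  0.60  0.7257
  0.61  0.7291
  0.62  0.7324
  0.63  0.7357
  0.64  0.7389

σ√T = 0.27 × 1.0000 = 0.2700
d₁ = [ln(260/220) + (0.008 + 0.27²/2)·1] / 0.2700 = [0.1671 + 0.0445] / 0.2700 = 0.7833 ⇒ 0.78
d₂ = d₁ − σ√T = 0.7833 − 0.2700 = 0.5133 ⇒ 0.51
Risk-neutral Pr[S_T > K] = N(d₂) = N(0.51) = 0.6950

0.6950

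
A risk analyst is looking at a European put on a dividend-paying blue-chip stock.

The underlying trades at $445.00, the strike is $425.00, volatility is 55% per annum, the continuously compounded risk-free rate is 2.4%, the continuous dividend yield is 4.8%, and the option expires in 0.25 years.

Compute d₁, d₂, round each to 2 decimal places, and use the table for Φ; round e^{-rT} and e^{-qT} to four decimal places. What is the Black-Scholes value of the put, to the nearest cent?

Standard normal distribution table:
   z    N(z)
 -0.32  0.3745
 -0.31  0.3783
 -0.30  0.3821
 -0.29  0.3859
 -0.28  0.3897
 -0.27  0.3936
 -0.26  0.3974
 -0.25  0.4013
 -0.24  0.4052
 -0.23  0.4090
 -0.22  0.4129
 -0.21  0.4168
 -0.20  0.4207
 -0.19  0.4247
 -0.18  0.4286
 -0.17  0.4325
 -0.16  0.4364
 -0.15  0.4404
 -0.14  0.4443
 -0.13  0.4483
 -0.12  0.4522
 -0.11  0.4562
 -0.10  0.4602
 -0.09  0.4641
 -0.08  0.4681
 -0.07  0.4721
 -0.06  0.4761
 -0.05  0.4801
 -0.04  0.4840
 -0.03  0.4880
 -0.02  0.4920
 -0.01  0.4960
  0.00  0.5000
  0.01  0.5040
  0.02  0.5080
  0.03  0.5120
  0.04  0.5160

σ√T = 0.55·√0.25 = 0.2750
d₁ = [ln(445/425) + (0.024 − 0.048 + ½·0.55²)·0.25] / (σ√T) = (0.0460 + 0.0318) / 0.2750 = 0.2829 → 0.28
d₂ = 0.2829 − 0.2750 = 0.0079 → 0.01
e^(−qT) = e^(−0.048·0.25) = 0.9881;  e^(−rT) = e^(−0.024·0.25) = 0.9940
N(−d₂) = N(-0.01) = 0.4960;  N(−d₁) = N(-0.28) = 0.3897
P = 425·0.9940·0.4960 − 445·0.9881·0.3897 = 209.5352 − 171.3528 = 38.1824

$38.18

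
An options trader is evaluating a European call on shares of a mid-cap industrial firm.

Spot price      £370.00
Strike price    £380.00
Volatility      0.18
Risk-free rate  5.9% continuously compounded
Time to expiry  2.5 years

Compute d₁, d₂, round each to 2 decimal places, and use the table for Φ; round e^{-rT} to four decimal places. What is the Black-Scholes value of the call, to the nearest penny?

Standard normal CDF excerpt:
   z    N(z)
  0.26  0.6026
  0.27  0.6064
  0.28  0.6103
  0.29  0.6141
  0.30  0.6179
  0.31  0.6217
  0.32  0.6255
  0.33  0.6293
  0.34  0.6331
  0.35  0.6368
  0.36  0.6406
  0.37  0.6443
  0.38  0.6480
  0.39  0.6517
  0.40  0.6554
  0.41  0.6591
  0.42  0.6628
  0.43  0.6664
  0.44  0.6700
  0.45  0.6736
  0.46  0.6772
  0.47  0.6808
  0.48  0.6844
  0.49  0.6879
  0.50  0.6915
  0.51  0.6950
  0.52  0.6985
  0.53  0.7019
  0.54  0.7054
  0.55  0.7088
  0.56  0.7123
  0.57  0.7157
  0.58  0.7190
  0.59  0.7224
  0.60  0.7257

σ√T = 0.18·√2.5 = 0.2846
ln(S/K) + (r + σ²/2)T = ln(370/380) + (0.059 + 0.18²/2)·2.5 = -0.0267 + 0.1880 = 0.1613
d₁ = 0.1613 / 0.2846 = 0.5669 ≈ 0.57
d₂ = d₁ − σ√T = 0.5669 − 0.2846 = 0.2823 ≈ 0.28
exp(−rT) = exp(−0.059·2.5) = 0.8629
N(d₁) = N(0.57) = 0.7157;  N(d₂) = N(0.28) = 0.6103
C = 370·0.7157 − 380·0.8629·0.6103 = 264.8090 − 200.1186 = 64.6904

£64.69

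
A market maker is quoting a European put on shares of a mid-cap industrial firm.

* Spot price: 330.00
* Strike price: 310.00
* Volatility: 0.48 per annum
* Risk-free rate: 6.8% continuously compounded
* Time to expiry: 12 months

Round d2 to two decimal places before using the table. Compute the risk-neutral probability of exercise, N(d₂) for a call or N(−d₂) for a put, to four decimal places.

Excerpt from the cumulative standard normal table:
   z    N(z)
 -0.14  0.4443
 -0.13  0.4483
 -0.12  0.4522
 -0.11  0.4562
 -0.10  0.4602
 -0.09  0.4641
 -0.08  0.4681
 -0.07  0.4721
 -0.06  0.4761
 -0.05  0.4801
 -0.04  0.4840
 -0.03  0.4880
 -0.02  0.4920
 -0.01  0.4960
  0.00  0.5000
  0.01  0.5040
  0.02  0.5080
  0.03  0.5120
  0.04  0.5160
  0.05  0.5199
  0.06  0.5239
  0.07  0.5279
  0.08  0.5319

σ√T = 0.48·√1 = 0.4800
d₁ = [ln(330/310) + (0.068 + 0.48²/2)·1] / 0.4800 = [0.0625 + 0.1832] / 0.4800 = 0.5119 → 0.51
d₂ = d₁ − σ√T = 0.5119 − 0.4800 = 0.0319 → 0.03
Risk-neutral Pr[S_T < K] = N(−d₂) = N(-0.03) = 0.4880

0.4880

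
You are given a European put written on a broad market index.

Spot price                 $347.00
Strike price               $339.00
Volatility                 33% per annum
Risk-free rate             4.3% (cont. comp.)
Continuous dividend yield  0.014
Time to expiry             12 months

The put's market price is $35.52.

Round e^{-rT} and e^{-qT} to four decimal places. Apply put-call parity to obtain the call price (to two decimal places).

e^(−qT) = e^(−0.014·1) = 0.9861;  e^(−rT) = e^(−0.043·1) = 0.9579
Put-call parity: C − P = S·e^(−qT) − K·e^(−rT) = 347·0.9861 − 339·0.9579 = 342.1767 − 324.7281 = 17.4486
C = P + (C − P) = 35.52 + (17.4486) = 52.9686

$52.97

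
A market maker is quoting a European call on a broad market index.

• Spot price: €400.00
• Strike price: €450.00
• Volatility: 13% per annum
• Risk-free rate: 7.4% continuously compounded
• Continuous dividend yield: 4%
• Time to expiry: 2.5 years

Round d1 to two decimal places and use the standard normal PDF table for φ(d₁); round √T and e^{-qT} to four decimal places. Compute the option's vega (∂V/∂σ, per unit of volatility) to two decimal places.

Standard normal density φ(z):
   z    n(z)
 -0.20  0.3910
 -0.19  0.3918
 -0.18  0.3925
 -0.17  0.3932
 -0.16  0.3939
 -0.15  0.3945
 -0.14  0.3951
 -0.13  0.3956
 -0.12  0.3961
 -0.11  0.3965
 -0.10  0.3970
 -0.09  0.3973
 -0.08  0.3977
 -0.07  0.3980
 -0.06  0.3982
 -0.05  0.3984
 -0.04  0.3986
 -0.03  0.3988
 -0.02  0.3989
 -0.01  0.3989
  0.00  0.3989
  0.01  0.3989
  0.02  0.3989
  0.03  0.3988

T = 2.5;  σ√T = 0.2055
d₁ = [ln(400/450) + (0.074 − 0.04 + 0.13²/2)·2.5] / 0.2055 = [-0.1178 + 0.1061] / 0.2055 = -0.0567 → -0.06
√T = √2.5 = 1.5811
φ(d₁) = φ(-0.06) = 0.3982
exp(−qT) = exp(−0.04·2.5) = 0.9048
vega = S·exp(−qT)·φ(d₁)·√T = 400·0.9048·0.3982·1.5811 = 227.8627

227.86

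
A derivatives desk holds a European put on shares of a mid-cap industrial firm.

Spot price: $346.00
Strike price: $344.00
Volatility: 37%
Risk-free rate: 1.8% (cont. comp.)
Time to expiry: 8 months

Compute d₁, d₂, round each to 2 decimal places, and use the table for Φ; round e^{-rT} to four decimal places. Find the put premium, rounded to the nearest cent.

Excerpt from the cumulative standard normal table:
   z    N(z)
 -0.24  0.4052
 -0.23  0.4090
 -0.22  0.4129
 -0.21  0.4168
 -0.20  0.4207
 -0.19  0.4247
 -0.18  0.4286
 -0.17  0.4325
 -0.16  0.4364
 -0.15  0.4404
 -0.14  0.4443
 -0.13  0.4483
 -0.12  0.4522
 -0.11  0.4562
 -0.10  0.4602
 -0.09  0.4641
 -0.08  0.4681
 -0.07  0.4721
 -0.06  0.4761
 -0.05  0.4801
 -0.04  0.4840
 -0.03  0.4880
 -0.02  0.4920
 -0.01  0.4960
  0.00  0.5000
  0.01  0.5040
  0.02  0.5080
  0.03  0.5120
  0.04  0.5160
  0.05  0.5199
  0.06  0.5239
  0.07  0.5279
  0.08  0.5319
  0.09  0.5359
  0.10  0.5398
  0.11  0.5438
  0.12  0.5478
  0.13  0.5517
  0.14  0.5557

$37.94

T = 0.6667;  σ√T = 0.3021
d₁ = [ln(346/344) + (0.018 + 0.37²/2)·0.6667] / 0.3021 = [0.0058 + 0.0576] / 0.3021 = 0.2100 ⇒ 0.21
d₂ = d₁ − σ√T = 0.2100 − 0.3021 = -0.0921 ⇒ -0.09
e^(−rT) = e^(−0.018·0.6667) = 0.9881
P = 344·0.9881·N(0.09) − 346·N(-0.21) = 344·0.9881·0.5359 − 346·0.4168 = 182.1558 − 144.2128 = 37.9430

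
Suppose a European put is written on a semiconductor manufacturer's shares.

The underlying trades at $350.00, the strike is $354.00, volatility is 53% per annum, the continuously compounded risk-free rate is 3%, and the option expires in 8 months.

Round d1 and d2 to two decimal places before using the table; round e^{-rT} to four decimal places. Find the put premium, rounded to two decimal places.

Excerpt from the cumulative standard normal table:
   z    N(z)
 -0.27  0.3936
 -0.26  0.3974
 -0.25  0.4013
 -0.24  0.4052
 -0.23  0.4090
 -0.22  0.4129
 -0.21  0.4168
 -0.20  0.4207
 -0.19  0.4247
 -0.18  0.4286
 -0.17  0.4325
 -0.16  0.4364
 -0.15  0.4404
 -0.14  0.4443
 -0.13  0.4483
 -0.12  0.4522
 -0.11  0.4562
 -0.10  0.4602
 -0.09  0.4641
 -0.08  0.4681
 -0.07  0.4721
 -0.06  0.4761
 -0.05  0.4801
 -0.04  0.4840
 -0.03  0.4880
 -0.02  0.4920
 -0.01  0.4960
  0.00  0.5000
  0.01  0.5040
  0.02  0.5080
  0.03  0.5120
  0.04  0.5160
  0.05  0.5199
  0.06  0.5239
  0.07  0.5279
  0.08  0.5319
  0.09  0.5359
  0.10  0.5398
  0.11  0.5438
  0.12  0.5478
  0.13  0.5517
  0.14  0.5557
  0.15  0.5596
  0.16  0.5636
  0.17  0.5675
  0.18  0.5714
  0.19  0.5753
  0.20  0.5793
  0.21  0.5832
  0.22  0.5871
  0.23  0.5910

σ√T = 0.53·√0.6667 = 0.4327
d₁ = [ln(350/354) + (0.03 + ½·0.53²)·0.6667] / (σ√T) = (-0.0114 + 0.1136) / 0.4327 = 0.2363 ≈ 0.24
d₂ = 0.2363 − 0.4327 = -0.1964 ≈ -0.20
e^(−rT) = e^(−0.03·0.6667) = 0.9802
N(−d₂) = N(0.20) = 0.5793;  N(−d₁) = N(-0.24) = 0.4052
P = 354·0.9802·0.5793 − 350·0.4052 = 201.0118 − 141.8200 = 59.1918

$59.19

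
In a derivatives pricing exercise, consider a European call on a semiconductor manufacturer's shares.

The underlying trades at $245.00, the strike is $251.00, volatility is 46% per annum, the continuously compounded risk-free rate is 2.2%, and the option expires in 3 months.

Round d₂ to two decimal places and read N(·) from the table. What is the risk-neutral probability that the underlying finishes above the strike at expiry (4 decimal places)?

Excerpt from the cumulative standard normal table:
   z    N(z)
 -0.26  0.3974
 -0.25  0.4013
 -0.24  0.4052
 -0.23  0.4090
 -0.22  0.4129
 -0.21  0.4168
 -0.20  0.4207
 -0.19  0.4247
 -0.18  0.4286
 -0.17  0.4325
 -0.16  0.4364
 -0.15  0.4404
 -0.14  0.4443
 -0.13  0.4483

0.4207

σ√T = 0.46·√0.25 = 0.2300
d₁ = [ln(245/251) + (0.022 + 0.46²/2)·0.25] / 0.2300 = [-0.0242 + 0.0319] / 0.2300 = 0.0337 → 0.03
d₂ = d₁ − σ√T = 0.0337 − 0.2300 = -0.1963 → -0.20
Pr(exercise) under Q = N(d₂) = 0.4207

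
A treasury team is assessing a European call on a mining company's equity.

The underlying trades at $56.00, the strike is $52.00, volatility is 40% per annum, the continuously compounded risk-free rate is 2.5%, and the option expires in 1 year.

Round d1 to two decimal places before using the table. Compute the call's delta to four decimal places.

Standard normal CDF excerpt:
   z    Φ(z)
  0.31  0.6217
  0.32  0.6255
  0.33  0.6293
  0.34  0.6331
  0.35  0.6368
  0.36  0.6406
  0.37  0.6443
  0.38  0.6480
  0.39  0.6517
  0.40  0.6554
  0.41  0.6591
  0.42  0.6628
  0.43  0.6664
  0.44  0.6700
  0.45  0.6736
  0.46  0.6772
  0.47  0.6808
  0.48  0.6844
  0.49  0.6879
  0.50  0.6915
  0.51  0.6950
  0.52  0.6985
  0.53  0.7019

0.6736

T = 1;  σ√T = 0.4000
d₁ = [ln(56/52) + (0.025 + 0.4²/2)·1] / 0.4000 = [0.0741 + 0.1050] / 0.4000 = 0.4478 ⇒ 0.45
N(d₁) = N(0.45) = 0.6736
Δ_call = N(d₁) = 0.6736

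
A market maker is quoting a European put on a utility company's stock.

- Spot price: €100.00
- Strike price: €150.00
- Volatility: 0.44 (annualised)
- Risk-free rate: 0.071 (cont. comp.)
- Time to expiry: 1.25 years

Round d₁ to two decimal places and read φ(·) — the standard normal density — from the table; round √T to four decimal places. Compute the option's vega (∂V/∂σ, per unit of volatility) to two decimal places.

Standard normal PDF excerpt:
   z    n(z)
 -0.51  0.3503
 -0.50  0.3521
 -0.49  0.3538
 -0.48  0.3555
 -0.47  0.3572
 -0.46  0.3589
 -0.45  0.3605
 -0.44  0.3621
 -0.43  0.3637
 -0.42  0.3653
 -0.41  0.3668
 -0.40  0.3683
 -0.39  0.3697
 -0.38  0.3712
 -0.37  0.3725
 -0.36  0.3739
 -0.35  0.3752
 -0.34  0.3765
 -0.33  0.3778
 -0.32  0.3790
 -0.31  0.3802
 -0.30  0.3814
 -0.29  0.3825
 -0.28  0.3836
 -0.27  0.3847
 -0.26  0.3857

σ√T = 0.44·√1.25 = 0.4919
d₁ = [ln(100/150) + (0.071 + 0.44²/2)·1.25] / 0.4919 = [-0.4055 + 0.2097] / 0.4919 = -0.3978 which rounds to -0.40
√T = √1.25 = 1.1180
φ(d₁) = φ(-0.40) = 0.3683
vega = S·φ(d₁)·√T = 100·0.3683·1.1180 = 41.1759

41.18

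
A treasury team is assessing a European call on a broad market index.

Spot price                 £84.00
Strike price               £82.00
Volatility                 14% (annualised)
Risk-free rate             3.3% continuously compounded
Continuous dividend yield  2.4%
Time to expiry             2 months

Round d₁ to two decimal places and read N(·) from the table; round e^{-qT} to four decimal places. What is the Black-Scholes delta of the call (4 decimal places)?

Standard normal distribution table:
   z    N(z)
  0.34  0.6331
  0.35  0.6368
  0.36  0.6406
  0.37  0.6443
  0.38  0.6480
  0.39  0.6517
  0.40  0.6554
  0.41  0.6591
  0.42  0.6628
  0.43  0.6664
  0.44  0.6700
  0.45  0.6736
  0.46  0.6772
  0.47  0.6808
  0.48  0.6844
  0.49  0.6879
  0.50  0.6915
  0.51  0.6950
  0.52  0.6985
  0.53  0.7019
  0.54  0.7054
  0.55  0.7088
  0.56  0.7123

σ√T = 0.14·√0.1667 = 0.0572
ln(S/K) + (r − q + σ²/2)T = ln(84/82) + (0.033 − 0.024 + 0.14²/2)·0.1667 = 0.0241 + 0.0031 = 0.0272
d₁ = 0.0272 / 0.0572 = 0.4764 ≈ 0.48
N(d₁) = N(0.48) = 0.6844
Δ_call = e^(−qT)·N(d₁) = 0.9960·0.6844 = 0.6817

0.6817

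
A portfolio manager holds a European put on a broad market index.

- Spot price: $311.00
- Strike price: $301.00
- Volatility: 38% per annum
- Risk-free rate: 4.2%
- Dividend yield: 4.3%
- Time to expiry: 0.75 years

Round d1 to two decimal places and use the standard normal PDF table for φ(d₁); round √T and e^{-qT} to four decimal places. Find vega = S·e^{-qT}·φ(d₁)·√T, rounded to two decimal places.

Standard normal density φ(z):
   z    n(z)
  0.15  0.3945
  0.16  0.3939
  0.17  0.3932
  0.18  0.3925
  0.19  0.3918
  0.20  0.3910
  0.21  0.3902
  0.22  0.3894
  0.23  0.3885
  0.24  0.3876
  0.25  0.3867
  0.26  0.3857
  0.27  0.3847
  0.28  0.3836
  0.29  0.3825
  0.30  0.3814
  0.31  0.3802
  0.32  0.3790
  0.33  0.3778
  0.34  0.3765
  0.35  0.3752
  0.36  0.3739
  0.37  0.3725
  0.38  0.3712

T = 0.75;  σ√T = 0.3291
ln(S/K) + (r − q + σ²/2)T = ln(311/301) + (0.042 − 0.043 + 0.38²/2)·0.75 = 0.0327 + 0.0534 = 0.0861
d₁ = 0.0861 / 0.3291 = 0.2616 which rounds to 0.26
√T = √0.75 = 0.8660
φ(d₁) = φ(0.26) = 0.3857
e^(−qT) = e^(−0.043·0.75) = 0.9683
vega = S·e^(−qT)·φ(d₁)·√T = 311·0.9683·0.3857·0.8660 = 100.5861

100.59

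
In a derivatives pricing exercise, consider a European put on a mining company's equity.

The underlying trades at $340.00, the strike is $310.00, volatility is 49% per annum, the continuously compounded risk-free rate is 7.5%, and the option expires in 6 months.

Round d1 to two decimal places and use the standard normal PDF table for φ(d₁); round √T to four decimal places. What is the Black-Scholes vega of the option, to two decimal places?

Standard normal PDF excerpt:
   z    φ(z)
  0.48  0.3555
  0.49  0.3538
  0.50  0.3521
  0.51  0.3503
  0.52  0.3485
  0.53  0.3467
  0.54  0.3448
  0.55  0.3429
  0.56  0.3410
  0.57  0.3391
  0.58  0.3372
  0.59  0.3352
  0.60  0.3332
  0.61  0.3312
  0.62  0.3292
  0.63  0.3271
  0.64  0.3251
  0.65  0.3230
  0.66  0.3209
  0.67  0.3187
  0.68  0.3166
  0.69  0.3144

σ√T = 0.49·√0.5 = 0.3465
d₁ = [ln(340/310) + (0.075 + 0.49²/2)·0.5] / 0.3465 = [0.0924 + 0.0975] / 0.3465 = 0.5481 → 0.55
√T = √0.5 = 0.7071
φ(d₁) = φ(0.55) = 0.3429
vega = S·φ(d₁)·√T = 340·0.3429·0.7071 = 82.4380

82.44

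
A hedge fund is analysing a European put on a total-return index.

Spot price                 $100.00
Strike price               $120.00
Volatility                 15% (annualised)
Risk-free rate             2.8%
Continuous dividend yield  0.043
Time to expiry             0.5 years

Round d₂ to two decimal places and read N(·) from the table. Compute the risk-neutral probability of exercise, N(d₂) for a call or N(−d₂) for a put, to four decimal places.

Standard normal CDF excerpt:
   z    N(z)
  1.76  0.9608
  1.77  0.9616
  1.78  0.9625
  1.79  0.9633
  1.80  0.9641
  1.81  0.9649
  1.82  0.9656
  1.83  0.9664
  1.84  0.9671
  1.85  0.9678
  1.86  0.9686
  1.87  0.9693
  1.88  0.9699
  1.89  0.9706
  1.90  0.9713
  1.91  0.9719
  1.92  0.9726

σ√T = 0.15 × 0.7071 = 0.1061
d₁ = [ln(100/120) + (0.028 − 0.043 + 0.15²/2)·0.5] / 0.1061 = [-0.1823 − 0.0019] / 0.1061 = -1.7366 ⇒ -1.74
d₂ = d₁ − σ√T = -1.7366 − 0.1061 = -1.8427 ⇒ -1.84
Risk-neutral Pr[S_T < K] = N(−d₂) = N(1.84) = 0.9671

0.9671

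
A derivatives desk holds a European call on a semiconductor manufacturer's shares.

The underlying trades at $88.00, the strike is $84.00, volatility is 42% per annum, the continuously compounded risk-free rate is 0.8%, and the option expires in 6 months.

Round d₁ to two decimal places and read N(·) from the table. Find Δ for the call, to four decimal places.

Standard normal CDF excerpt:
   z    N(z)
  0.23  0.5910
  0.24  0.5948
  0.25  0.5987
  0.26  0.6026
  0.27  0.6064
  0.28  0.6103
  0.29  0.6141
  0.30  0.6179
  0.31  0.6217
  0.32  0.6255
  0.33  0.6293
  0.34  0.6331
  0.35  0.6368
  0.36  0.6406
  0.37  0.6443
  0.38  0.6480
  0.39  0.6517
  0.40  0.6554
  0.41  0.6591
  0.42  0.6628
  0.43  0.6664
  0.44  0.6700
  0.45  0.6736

σ√T = 0.42·√0.5 = 0.2970
d₁ = [ln(88/84) + (0.008 + 0.42²/2)·0.5] / 0.2970 = [0.0465 + 0.0481] / 0.2970 = 0.3186 which rounds to 0.32
N(d₁) = N(0.32) = 0.6255
Δ_call = N(d₁) = 0.6255

0.6255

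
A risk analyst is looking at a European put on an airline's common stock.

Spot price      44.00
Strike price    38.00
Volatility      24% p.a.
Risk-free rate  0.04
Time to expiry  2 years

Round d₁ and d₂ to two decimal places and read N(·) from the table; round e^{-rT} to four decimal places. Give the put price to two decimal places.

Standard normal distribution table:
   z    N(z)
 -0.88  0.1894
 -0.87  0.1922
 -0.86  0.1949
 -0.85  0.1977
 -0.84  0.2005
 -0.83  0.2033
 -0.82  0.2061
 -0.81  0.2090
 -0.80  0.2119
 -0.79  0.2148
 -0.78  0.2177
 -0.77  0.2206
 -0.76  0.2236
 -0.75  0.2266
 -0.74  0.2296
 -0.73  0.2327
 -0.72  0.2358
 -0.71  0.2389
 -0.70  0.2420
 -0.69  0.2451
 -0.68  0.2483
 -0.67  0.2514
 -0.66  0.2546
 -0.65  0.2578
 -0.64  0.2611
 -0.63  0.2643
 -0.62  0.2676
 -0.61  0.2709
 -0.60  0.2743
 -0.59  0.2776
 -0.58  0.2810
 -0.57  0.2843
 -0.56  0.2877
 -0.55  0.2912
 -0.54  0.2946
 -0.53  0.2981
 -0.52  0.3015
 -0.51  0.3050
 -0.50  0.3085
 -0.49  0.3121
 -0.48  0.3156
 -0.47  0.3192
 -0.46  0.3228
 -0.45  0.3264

2.00

T = 2;  σ√T = 0.3394
d₁ = [ln(44/38) + (0.04 + 0.24²/2)·2] / 0.3394 = [0.1466 + 0.1376] / 0.3394 = 0.8373 → 0.84
d₂ = d₁ − σ√T = 0.8373 − 0.3394 = 0.4979 → 0.50
e^(−rT) = e^(−0.04·2) = 0.9231
P = 38·0.9231·N(-0.50) − 44·N(-0.84) = 38·0.9231·0.3085 − 44·0.2005 = 10.8215 − 8.8220 = 1.9995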